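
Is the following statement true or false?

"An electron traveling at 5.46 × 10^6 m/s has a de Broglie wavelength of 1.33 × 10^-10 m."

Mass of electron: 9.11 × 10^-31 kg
True

The claim is correct.

Using λ = h/(mv):
λ = (6.626 × 10^-34 J·s) / (9.11 × 10^-31 kg × 5.46 × 10^6 m/s)
λ = 1.33 × 10^-10 m

This matches the claimed value.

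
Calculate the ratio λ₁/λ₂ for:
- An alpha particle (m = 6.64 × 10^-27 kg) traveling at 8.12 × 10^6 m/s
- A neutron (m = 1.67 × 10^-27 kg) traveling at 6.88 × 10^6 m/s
λ₁/λ₂ = 0.213

Using λ = h/(mv):

λ₁ = h/(m₁v₁) = 1.23 × 10^-14 m
λ₂ = h/(m₂v₂) = 5.77 × 10^-14 m

Ratio λ₁/λ₂ = (m₂v₂)/(m₁v₁)
         = (1.67 × 10^-27 kg × 6.88 × 10^6 m/s) / (6.64 × 10^-27 kg × 8.12 × 10^6 m/s)
         = 0.213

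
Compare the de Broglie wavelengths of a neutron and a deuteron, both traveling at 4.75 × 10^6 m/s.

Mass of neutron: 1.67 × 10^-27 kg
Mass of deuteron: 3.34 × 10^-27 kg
The neutron has the longer wavelength.

Using λ = h/(mv), since both particles have the same velocity, the wavelength depends only on mass.

For neutron: λ₁ = h/(m₁v) = 8.35 × 10^-14 m
For deuteron: λ₂ = h/(m₂v) = 4.18 × 10^-14 m

Since λ ∝ 1/m at constant velocity, the lighter particle has the longer wavelength.

The neutron has the longer de Broglie wavelength.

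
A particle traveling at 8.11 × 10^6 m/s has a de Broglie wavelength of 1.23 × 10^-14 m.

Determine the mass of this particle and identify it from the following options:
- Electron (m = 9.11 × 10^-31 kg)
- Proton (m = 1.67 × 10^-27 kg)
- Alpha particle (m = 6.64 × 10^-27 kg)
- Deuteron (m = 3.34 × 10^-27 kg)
The particle is an alpha particle.

From λ = h/(mv), solve for mass:

m = h/(λv)
m = (6.626 × 10^-34 J·s) / (1.23 × 10^-14 m × 8.11 × 10^6 m/s)
m = 6.64 × 10^-27 kg

Comparing with the listed masses, this is closest to an alpha particle.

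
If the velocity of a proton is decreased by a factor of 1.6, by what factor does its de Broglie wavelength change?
The wavelength increases by a factor of 1.6.

From λ = h/(mv), the wavelength is inversely proportional to velocity:

λ ∝ 1/v

If v → v/1.6, then λ → 1.6λ

When velocity is decreased by a factor of 1.6, the wavelength increases by a factor of 1.6.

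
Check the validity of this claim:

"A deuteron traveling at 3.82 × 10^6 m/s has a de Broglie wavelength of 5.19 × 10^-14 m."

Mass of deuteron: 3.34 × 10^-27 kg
True

The claim is correct.

Using λ = h/(mv):
λ = (6.626 × 10^-34 J·s) / (3.34 × 10^-27 kg × 3.82 × 10^6 m/s)
λ = 5.19 × 10^-14 m

This matches the claimed value.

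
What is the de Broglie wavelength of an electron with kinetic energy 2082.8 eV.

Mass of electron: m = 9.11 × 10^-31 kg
2.69 × 10^-11 m

Using λ = h/√(2mKE):

First convert KE to Joules: KE = 2082.8 eV = 3.337 × 10^-16 J

λ = h/√(2mKE)
λ = (6.626 × 10^-34 J·s) / √(2 × 9.11 × 10^-31 kg × 3.337 × 10^-16 J)
λ = 2.69 × 10^-11 m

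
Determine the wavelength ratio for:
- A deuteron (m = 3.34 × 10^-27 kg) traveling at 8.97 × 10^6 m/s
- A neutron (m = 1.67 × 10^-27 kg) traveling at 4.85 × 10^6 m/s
λ₁/λ₂ = 0.270

Using λ = h/(mv):

λ₁ = h/(m₁v₁) = 2.21 × 10^-14 m
λ₂ = h/(m₂v₂) = 8.18 × 10^-14 m

Ratio λ₁/λ₂ = (m₂v₂)/(m₁v₁)
         = (1.67 × 10^-27 kg × 4.85 × 10^6 m/s) / (3.34 × 10^-27 kg × 8.97 × 10^6 m/s)
         = 0.270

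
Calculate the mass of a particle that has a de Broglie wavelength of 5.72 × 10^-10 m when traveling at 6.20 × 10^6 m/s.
1.87 × 10^-31 kg

From the de Broglie relation λ = h/(mv), we solve for m:

m = h/(λv)
m = (6.626 × 10^-34 J·s) / (5.72 × 10^-10 m × 6.20 × 10^6 m/s)
m = 1.87 × 10^-31 kg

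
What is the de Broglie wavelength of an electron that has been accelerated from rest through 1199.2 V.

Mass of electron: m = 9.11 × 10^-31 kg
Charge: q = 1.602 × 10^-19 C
3.54 × 10^-11 m

When a particle is accelerated through voltage V, it gains kinetic energy KE = qV.

The de Broglie wavelength is then λ = h/√(2mqV):

λ = h/√(2mqV)
λ = (6.626 × 10^-34 J·s) / √(2 × 9.11 × 10^-31 kg × 1.602 × 10^-19 C × 1199.2 V)
λ = 3.54 × 10^-11 m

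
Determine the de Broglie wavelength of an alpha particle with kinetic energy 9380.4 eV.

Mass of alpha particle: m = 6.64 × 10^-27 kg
1.48 × 10^-13 m

Using λ = h/√(2mKE):

First convert KE to Joules: KE = 9380.4 eV = 1.503 × 10^-15 J

λ = h/√(2mKE)
λ = (6.626 × 10^-34 J·s) / √(2 × 6.64 × 10^-27 kg × 1.503 × 10^-15 J)
λ = 1.48 × 10^-13 m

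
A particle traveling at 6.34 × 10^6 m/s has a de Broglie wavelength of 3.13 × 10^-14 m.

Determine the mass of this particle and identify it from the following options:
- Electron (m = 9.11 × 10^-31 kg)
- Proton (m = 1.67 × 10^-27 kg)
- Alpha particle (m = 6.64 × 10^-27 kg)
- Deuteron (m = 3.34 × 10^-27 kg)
The particle is a deuteron.

From λ = h/(mv), solve for mass:

m = h/(λv)
m = (6.626 × 10^-34 J·s) / (3.13 × 10^-14 m × 6.34 × 10^6 m/s)
m = 3.34 × 10^-27 kg

Comparing with the listed masses, this is closest to a deuteron.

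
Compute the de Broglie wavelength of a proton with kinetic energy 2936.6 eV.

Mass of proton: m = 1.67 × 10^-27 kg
5.29 × 10^-13 m

Using λ = h/√(2mKE):

First convert KE to Joules: KE = 2936.6 eV = 4.705 × 10^-16 J

λ = h/√(2mKE)
λ = (6.626 × 10^-34 J·s) / √(2 × 1.67 × 10^-27 kg × 4.705 × 10^-16 J)
λ = 5.29 × 10^-13 m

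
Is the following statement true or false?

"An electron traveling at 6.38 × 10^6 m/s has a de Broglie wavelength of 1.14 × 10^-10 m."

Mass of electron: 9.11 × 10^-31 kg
True

The claim is correct.

Using λ = h/(mv):
λ = (6.626 × 10^-34 J·s) / (9.11 × 10^-31 kg × 6.38 × 10^6 m/s)
λ = 1.14 × 10^-10 m

This matches the claimed value.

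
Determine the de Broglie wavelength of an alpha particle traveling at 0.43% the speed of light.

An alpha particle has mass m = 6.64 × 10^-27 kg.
7.74 × 10^-14 m

Using the de Broglie relation λ = h/(mv):

v = 0.43% × c = 1.289 × 10^6 m/s

λ = h/(mv)
λ = (6.626 × 10^-34 J·s) / (6.64 × 10^-27 kg × 1.289 × 10^6 m/s)
λ = 7.74 × 10^-14 m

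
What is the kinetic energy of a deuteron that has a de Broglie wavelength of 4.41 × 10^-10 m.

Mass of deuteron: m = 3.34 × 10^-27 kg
3.38 × 10^-22 J (or 2.11 × 10^-3 eV)

From λ = h/√(2mKE), we solve for KE:

λ² = h²/(2mKE)
KE = h²/(2mλ²)
KE = (6.626 × 10^-34 J·s)² / (2 × 3.34 × 10^-27 kg × (4.41 × 10^-10 m)²)
KE = 3.38 × 10^-22 J
KE = 2.11 × 10^-3 eV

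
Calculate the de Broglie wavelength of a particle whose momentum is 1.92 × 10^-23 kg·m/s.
3.45 × 10^-11 m

Using the de Broglie relation λ = h/p:

λ = h/p
λ = (6.626 × 10^-34 J·s) / (1.92 × 10^-23 kg·m/s)
λ = 3.45 × 10^-11 m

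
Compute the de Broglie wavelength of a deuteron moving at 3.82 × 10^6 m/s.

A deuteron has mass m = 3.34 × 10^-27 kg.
5.19 × 10^-14 m

Using the de Broglie relation λ = h/(mv):

λ = h/(mv)
λ = (6.626 × 10^-34 J·s) / (3.34 × 10^-27 kg × 3.82 × 10^6 m/s)
λ = 5.19 × 10^-14 m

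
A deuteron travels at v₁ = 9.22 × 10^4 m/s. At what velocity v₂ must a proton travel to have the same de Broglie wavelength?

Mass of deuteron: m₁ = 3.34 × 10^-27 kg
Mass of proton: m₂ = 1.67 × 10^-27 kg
v₂ = 1.84 × 10^5 m/s

For equal de Broglie wavelengths: λ₁ = λ₂

h/(m₁v₁) = h/(m₂v₂)
m₁v₁ = m₂v₂
v₂ = v₁ · (m₁/m₂)

v₂ = 9.22 × 10^4 m/s × (3.34 × 10^-27 kg / 1.67 × 10^-27 kg)
v₂ = 1.84 × 10^5 m/s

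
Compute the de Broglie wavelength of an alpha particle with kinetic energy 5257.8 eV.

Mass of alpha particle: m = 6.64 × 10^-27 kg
1.98 × 10^-13 m

Using λ = h/√(2mKE):

First convert KE to Joules: KE = 5257.8 eV = 8.424 × 10^-16 J

λ = h/√(2mKE)
λ = (6.626 × 10^-34 J·s) / √(2 × 6.64 × 10^-27 kg × 8.424 × 10^-16 J)
λ = 1.98 × 10^-13 m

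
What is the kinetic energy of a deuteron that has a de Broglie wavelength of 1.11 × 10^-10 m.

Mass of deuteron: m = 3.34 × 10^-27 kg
5.33 × 10^-21 J (or 0.0333 eV)

From λ = h/√(2mKE), we solve for KE:

λ² = h²/(2mKE)
KE = h²/(2mλ²)
KE = (6.626 × 10^-34 J·s)² / (2 × 3.34 × 10^-27 kg × (1.11 × 10^-10 m)²)
KE = 5.33 × 10^-21 J
KE = 0.0333 eV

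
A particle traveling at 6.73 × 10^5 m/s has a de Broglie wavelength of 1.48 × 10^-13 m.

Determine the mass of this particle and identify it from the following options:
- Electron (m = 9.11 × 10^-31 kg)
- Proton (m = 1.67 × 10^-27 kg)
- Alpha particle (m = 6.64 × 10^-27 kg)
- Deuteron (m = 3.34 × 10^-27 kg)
The particle is an alpha particle.

From λ = h/(mv), solve for mass:

m = h/(λv)
m = (6.626 × 10^-34 J·s) / (1.48 × 10^-13 m × 6.73 × 10^5 m/s)
m = 6.65 × 10^-27 kg

Comparing with the listed masses, this is closest to an alpha particle.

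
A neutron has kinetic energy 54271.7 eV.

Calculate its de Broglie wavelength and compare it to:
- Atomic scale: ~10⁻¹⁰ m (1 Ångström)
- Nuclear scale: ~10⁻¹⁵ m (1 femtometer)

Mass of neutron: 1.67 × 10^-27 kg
λ = 1.23 × 10^-13 m, which is between nuclear and atomic scales.

Using λ = h/√(2mKE):

KE = 54271.7 eV = 8.695 × 10^-15 J

λ = h/√(2mKE)
λ = (6.626 × 10^-34 J·s) / √(2 × 1.67 × 10^-27 kg × 8.695 × 10^-15 J)
λ = 1.23 × 10^-13 m

Comparison:
- Atomic scale (10⁻¹⁰ m): λ is 0.0012× this size
- Nuclear scale (10⁻¹⁵ m): λ is 1.2e+02× this size

The wavelength is between nuclear and atomic scales.

This wavelength is appropriate for probing atomic structure but too large for nuclear physics experiments.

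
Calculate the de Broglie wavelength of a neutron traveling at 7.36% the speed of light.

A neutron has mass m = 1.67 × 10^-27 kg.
1.80 × 10^-14 m

Using the de Broglie relation λ = h/(mv):

v = 7.36% × c = 2.206 × 10^7 m/s

λ = h/(mv)
λ = (6.626 × 10^-34 J·s) / (1.67 × 10^-27 kg × 2.206 × 10^7 m/s)
λ = 1.80 × 10^-14 m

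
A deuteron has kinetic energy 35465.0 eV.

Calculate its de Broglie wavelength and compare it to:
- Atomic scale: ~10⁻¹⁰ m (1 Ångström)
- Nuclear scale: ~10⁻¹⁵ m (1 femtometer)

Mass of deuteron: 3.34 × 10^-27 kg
λ = 1.08 × 10^-13 m, which is between nuclear and atomic scales.

Using λ = h/√(2mKE):

KE = 35465.0 eV = 5.682 × 10^-15 J

λ = h/√(2mKE)
λ = (6.626 × 10^-34 J·s) / √(2 × 3.34 × 10^-27 kg × 5.682 × 10^-15 J)
λ = 1.08 × 10^-13 m

Comparison:
- Atomic scale (10⁻¹⁰ m): λ is 0.0011× this size
- Nuclear scale (10⁻¹⁵ m): λ is 1.1e+02× this size

The wavelength is between nuclear and atomic scales.

This wavelength is appropriate for probing atomic structure but too large for nuclear physics experiments.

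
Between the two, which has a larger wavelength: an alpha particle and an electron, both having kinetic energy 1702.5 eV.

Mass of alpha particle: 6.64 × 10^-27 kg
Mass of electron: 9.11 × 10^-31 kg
The electron has the longer wavelength.

Using λ = h/√(2mKE):

For alpha particle: λ₁ = h/√(2m₁KE) = 3.48 × 10^-13 m
For electron: λ₂ = h/√(2m₂KE) = 2.97 × 10^-11 m

Since λ ∝ 1/√m at constant kinetic energy, the lighter particle has the longer wavelength.

The electron has the longer de Broglie wavelength.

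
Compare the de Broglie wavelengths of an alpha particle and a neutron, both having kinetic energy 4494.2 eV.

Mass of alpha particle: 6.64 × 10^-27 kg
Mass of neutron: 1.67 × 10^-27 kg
The neutron has the longer wavelength.

Using λ = h/√(2mKE):

For alpha particle: λ₁ = h/√(2m₁KE) = 2.14 × 10^-13 m
For neutron: λ₂ = h/√(2m₂KE) = 4.27 × 10^-13 m

Since λ ∝ 1/√m at constant kinetic energy, the lighter particle has the longer wavelength.

The neutron has the longer de Broglie wavelength.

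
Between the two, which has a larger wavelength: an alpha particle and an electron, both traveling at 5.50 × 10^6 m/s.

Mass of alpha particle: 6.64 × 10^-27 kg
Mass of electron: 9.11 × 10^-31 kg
The electron has the longer wavelength.

Using λ = h/(mv), since both particles have the same velocity, the wavelength depends only on mass.

For alpha particle: λ₁ = h/(m₁v) = 1.81 × 10^-14 m
For electron: λ₂ = h/(m₂v) = 1.32 × 10^-10 m

Since λ ∝ 1/m at constant velocity, the lighter particle has the longer wavelength.

The electron has the longer de Broglie wavelength.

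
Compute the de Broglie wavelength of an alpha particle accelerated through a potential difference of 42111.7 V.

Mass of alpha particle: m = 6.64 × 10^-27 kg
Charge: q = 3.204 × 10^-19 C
4.95 × 10^-14 m

When a particle is accelerated through voltage V, it gains kinetic energy KE = qV.

The de Broglie wavelength is then λ = h/√(2mqV):

λ = h/√(2mqV)
λ = (6.626 × 10^-34 J·s) / √(2 × 6.64 × 10^-27 kg × 3.204 × 10^-19 C × 42111.7 V)
λ = 4.95 × 10^-14 m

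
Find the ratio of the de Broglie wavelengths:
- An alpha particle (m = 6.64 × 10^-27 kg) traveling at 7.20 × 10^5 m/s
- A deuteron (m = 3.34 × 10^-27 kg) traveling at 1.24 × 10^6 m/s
λ₁/λ₂ = 0.866

Using λ = h/(mv):

λ₁ = h/(m₁v₁) = 1.39 × 10^-13 m
λ₂ = h/(m₂v₂) = 1.60 × 10^-13 m

Ratio λ₁/λ₂ = (m₂v₂)/(m₁v₁)
         = (3.34 × 10^-27 kg × 1.24 × 10^6 m/s) / (6.64 × 10^-27 kg × 7.20 × 10^5 m/s)
         = 0.866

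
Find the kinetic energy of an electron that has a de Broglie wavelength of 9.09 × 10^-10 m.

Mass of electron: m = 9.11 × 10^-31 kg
2.92 × 10^-19 J (or 1.82 eV)

From λ = h/√(2mKE), we solve for KE:

λ² = h²/(2mKE)
KE = h²/(2mλ²)
KE = (6.626 × 10^-34 J·s)² / (2 × 9.11 × 10^-31 kg × (9.09 × 10^-10 m)²)
KE = 2.92 × 10^-19 J
KE = 1.82 eV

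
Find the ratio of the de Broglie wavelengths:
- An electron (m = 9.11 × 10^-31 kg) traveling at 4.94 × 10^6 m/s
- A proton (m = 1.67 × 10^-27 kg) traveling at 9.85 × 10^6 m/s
λ₁/λ₂ = 3.66 × 10^3

Using λ = h/(mv):

λ₁ = h/(m₁v₁) = 1.47 × 10^-10 m
λ₂ = h/(m₂v₂) = 4.03 × 10^-14 m

Ratio λ₁/λ₂ = (m₂v₂)/(m₁v₁)
         = (1.67 × 10^-27 kg × 9.85 × 10^6 m/s) / (9.11 × 10^-31 kg × 4.94 × 10^6 m/s)
         = 3.66 × 10^3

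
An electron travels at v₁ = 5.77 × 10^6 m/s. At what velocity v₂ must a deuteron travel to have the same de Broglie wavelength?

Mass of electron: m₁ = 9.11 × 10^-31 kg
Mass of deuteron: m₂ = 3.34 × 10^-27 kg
v₂ = 1.57 × 10^3 m/s

For equal de Broglie wavelengths: λ₁ = λ₂

h/(m₁v₁) = h/(m₂v₂)
m₁v₁ = m₂v₂
v₂ = v₁ · (m₁/m₂)

v₂ = 5.77 × 10^6 m/s × (9.11 × 10^-31 kg / 3.34 × 10^-27 kg)
v₂ = 1.57 × 10^3 m/s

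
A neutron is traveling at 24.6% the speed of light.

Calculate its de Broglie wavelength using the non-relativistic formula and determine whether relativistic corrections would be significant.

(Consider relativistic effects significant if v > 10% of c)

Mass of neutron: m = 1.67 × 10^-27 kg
Yes, relativistic corrections are needed.

Using the non-relativistic de Broglie formula λ = h/(mv):

v = 24.6% × c = 7.375 × 10^7 m/s

λ = h/(mv)
λ = (6.626 × 10^-34 J·s) / (1.67 × 10^-27 kg × 7.375 × 10^7 m/s)
λ = 5.38 × 10^-15 m

Since v = 24.6% of c > 10% of c, relativistic corrections ARE significant and the actual wavelength would differ from this non-relativistic estimate.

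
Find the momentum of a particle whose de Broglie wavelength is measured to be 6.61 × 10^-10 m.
1.00 × 10^-24 kg·m/s

From the de Broglie relation λ = h/p, we solve for p:

p = h/λ
p = (6.626 × 10^-34 J·s) / (6.61 × 10^-10 m)
p = 1.00 × 10^-24 kg·m/s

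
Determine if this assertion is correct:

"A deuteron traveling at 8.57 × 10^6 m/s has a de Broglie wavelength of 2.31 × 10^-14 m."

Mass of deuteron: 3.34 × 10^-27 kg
True

The claim is correct.

Using λ = h/(mv):
λ = (6.626 × 10^-34 J·s) / (3.34 × 10^-27 kg × 8.57 × 10^6 m/s)
λ = 2.31 × 10^-14 m

This matches the claimed value.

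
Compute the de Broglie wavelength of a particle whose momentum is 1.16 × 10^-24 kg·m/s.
5.71 × 10^-10 m

Using the de Broglie relation λ = h/p:

λ = h/p
λ = (6.626 × 10^-34 J·s) / (1.16 × 10^-24 kg·m/s)
λ = 5.71 × 10^-10 m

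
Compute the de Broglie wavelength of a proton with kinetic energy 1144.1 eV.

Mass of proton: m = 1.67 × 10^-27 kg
8.47 × 10^-13 m

Using λ = h/√(2mKE):

First convert KE to Joules: KE = 1144.1 eV = 1.833 × 10^-16 J

λ = h/√(2mKE)
λ = (6.626 × 10^-34 J·s) / √(2 × 1.67 × 10^-27 kg × 1.833 × 10^-16 J)
λ = 8.47 × 10^-13 m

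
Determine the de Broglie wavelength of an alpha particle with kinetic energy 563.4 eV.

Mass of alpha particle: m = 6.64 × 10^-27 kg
6.05 × 10^-13 m

Using λ = h/√(2mKE):

First convert KE to Joules: KE = 563.4 eV = 9.027 × 10^-17 J

λ = h/√(2mKE)
λ = (6.626 × 10^-34 J·s) / √(2 × 6.64 × 10^-27 kg × 9.027 × 10^-17 J)
λ = 6.05 × 10^-13 m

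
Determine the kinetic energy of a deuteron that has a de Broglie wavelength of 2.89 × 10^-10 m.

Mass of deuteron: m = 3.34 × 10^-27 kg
7.87 × 10^-22 J (or 4.91 × 10^-3 eV)

From λ = h/√(2mKE), we solve for KE:

λ² = h²/(2mKE)
KE = h²/(2mλ²)
KE = (6.626 × 10^-34 J·s)² / (2 × 3.34 × 10^-27 kg × (2.89 × 10^-10 m)²)
KE = 7.87 × 10^-22 J
KE = 4.91 × 10^-3 eV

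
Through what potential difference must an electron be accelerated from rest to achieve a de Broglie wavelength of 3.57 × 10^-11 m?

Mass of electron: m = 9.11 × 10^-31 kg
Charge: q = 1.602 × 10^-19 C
1.18 × 10^3 V

From λ = h/√(2mqV), we solve for V:

λ² = h²/(2mqV)
V = h²/(2mqλ²)
V = (6.626 × 10^-34 J·s)² / (2 × 9.11 × 10^-31 kg × 1.602 × 10^-19 C × (3.57 × 10^-11 m)²)
V = 1.18 × 10^3 V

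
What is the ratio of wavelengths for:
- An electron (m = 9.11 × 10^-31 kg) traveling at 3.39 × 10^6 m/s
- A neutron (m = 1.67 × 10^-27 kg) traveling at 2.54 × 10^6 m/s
λ₁/λ₂ = 1.37 × 10^3

Using λ = h/(mv):

λ₁ = h/(m₁v₁) = 2.15 × 10^-10 m
λ₂ = h/(m₂v₂) = 1.56 × 10^-13 m

Ratio λ₁/λ₂ = (m₂v₂)/(m₁v₁)
         = (1.67 × 10^-27 kg × 2.54 × 10^6 m/s) / (9.11 × 10^-31 kg × 3.39 × 10^6 m/s)
         = 1.37 × 10^3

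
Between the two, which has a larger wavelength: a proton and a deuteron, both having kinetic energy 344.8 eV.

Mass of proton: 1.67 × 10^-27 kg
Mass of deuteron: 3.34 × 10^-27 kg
The proton has the longer wavelength.

Using λ = h/√(2mKE):

For proton: λ₁ = h/√(2m₁KE) = 1.54 × 10^-12 m
For deuteron: λ₂ = h/√(2m₂KE) = 1.09 × 10^-12 m

Since λ ∝ 1/√m at constant kinetic energy, the lighter particle has the longer wavelength.

The proton has the longer de Broglie wavelength.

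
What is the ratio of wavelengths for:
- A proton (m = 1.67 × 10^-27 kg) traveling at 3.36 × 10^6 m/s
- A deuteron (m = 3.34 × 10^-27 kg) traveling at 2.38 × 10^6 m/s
λ₁/λ₂ = 1.42

Using λ = h/(mv):

λ₁ = h/(m₁v₁) = 1.18 × 10^-13 m
λ₂ = h/(m₂v₂) = 8.34 × 10^-14 m

Ratio λ₁/λ₂ = (m₂v₂)/(m₁v₁)
         = (3.34 × 10^-27 kg × 2.38 × 10^6 m/s) / (1.67 × 10^-27 kg × 3.36 × 10^6 m/s)
         = 1.42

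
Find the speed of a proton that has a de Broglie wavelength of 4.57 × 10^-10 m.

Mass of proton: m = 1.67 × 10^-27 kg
8.68 × 10^2 m/s

From the de Broglie relation λ = h/(mv), we solve for v:

v = h/(mλ)
v = (6.626 × 10^-34 J·s) / (1.67 × 10^-27 kg × 4.57 × 10^-10 m)
v = 8.68 × 10^2 m/s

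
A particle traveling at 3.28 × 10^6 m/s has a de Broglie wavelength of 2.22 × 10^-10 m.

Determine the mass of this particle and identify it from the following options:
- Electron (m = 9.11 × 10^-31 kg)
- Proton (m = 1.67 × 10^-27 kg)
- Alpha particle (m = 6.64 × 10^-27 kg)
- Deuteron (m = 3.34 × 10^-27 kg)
The particle is an electron.

From λ = h/(mv), solve for mass:

m = h/(λv)
m = (6.626 × 10^-34 J·s) / (2.22 × 10^-10 m × 3.28 × 10^6 m/s)
m = 9.10 × 10^-31 kg

Comparing with the listed masses, this is closest to an electron.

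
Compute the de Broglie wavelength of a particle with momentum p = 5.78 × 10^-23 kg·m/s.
1.15 × 10^-11 m

Using the de Broglie relation λ = h/p:

λ = h/p
λ = (6.626 × 10^-34 J·s) / (5.78 × 10^-23 kg·m/s)
λ = 1.15 × 10^-11 m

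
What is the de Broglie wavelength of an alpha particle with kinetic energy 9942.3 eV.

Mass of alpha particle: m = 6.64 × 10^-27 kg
1.44 × 10^-13 m

Using λ = h/√(2mKE):

First convert KE to Joules: KE = 9942.3 eV = 1.593 × 10^-15 J

λ = h/√(2mKE)
λ = (6.626 × 10^-34 J·s) / √(2 × 6.64 × 10^-27 kg × 1.593 × 10^-15 J)
λ = 1.44 × 10^-13 m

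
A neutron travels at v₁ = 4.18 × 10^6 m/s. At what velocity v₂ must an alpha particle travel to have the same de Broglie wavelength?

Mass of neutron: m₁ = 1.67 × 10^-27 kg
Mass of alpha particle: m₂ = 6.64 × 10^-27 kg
v₂ = 1.05 × 10^6 m/s

For equal de Broglie wavelengths: λ₁ = λ₂

h/(m₁v₁) = h/(m₂v₂)
m₁v₁ = m₂v₂
v₂ = v₁ · (m₁/m₂)

v₂ = 4.18 × 10^6 m/s × (1.67 × 10^-27 kg / 6.64 × 10^-27 kg)
v₂ = 1.05 × 10^6 m/s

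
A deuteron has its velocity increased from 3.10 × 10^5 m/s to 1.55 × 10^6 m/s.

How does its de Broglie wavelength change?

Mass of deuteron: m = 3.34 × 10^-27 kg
The wavelength decreases by a factor of 5.

Using λ = h/(mv):

Initial wavelength: λ₁ = h/(mv₁) = 6.40 × 10^-13 m
Final wavelength: λ₂ = h/(mv₂) = 1.28 × 10^-13 m

Since λ ∝ 1/v, when velocity increases by a factor of 5, the wavelength decreases by a factor of 5.

λ₂/λ₁ = v₁/v₂ = 1/5

The wavelength decreases by a factor of 5.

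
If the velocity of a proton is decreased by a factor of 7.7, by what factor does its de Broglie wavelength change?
The wavelength increases by a factor of 7.7.

From λ = h/(mv), the wavelength is inversely proportional to velocity:

λ ∝ 1/v

If v → v/7.7, then λ → 7.7λ

When velocity is decreased by a factor of 7.7, the wavelength increases by a factor of 7.7.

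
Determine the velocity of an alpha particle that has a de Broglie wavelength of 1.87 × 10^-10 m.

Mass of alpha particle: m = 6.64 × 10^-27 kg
5.34 × 10^2 m/s

From the de Broglie relation λ = h/(mv), we solve for v:

v = h/(mλ)
v = (6.626 × 10^-34 J·s) / (6.64 × 10^-27 kg × 1.87 × 10^-10 m)
v = 5.34 × 10^2 m/s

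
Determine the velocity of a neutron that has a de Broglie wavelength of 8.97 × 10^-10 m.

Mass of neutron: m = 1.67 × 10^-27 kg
4.42 × 10^2 m/s

From the de Broglie relation λ = h/(mv), we solve for v:

v = h/(mλ)
v = (6.626 × 10^-34 J·s) / (1.67 × 10^-27 kg × 8.97 × 10^-10 m)
v = 4.42 × 10^2 m/s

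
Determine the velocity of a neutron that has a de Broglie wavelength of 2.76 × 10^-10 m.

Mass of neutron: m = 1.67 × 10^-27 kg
1.44 × 10^3 m/s

From the de Broglie relation λ = h/(mv), we solve for v:

v = h/(mλ)
v = (6.626 × 10^-34 J·s) / (1.67 × 10^-27 kg × 2.76 × 10^-10 m)
v = 1.44 × 10^3 m/s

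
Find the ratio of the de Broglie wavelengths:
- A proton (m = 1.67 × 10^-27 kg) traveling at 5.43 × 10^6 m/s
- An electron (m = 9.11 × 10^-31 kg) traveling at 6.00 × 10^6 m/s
λ₁/λ₂ = 6.03 × 10^-4

Using λ = h/(mv):

λ₁ = h/(m₁v₁) = 7.31 × 10^-14 m
λ₂ = h/(m₂v₂) = 1.21 × 10^-10 m

Ratio λ₁/λ₂ = (m₂v₂)/(m₁v₁)
         = (9.11 × 10^-31 kg × 6.00 × 10^6 m/s) / (1.67 × 10^-27 kg × 5.43 × 10^6 m/s)
         = 6.03 × 10^-4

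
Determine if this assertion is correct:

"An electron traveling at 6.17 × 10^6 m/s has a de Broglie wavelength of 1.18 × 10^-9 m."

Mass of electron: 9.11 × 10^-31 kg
False

The claim is incorrect.

Using λ = h/(mv):
λ = (6.626 × 10^-34 J·s) / (9.11 × 10^-31 kg × 6.17 × 10^6 m/s)
λ = 1.18 × 10^-10 m

The actual wavelength differs from the claimed 1.18 × 10^-9 m.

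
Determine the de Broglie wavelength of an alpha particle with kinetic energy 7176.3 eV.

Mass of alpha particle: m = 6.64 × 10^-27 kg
1.70 × 10^-13 m

Using λ = h/√(2mKE):

First convert KE to Joules: KE = 7176.3 eV = 1.150 × 10^-15 J

λ = h/√(2mKE)
λ = (6.626 × 10^-34 J·s) / √(2 × 6.64 × 10^-27 kg × 1.150 × 10^-15 J)
λ = 1.70 × 10^-13 m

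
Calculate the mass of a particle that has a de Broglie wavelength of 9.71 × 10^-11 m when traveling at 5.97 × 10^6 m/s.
1.14 × 10^-30 kg

From the de Broglie relation λ = h/(mv), we solve for m:

m = h/(λv)
m = (6.626 × 10^-34 J·s) / (9.71 × 10^-11 m × 5.97 × 10^6 m/s)
m = 1.14 × 10^-30 kg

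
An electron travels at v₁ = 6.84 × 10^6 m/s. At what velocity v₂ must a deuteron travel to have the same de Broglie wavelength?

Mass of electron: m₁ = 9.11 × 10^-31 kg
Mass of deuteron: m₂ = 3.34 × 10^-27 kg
v₂ = 1.87 × 10^3 m/s

For equal de Broglie wavelengths: λ₁ = λ₂

h/(m₁v₁) = h/(m₂v₂)
m₁v₁ = m₂v₂
v₂ = v₁ · (m₁/m₂)

v₂ = 6.84 × 10^6 m/s × (9.11 × 10^-31 kg / 3.34 × 10^-27 kg)
v₂ = 1.87 × 10^3 m/s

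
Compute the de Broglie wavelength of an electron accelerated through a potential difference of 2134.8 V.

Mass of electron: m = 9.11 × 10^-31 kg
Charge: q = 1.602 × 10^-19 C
2.65 × 10^-11 m

When a particle is accelerated through voltage V, it gains kinetic energy KE = qV.

The de Broglie wavelength is then λ = h/√(2mqV):

λ = h/√(2mqV)
λ = (6.626 × 10^-34 J·s) / √(2 × 9.11 × 10^-31 kg × 1.602 × 10^-19 C × 2134.8 V)
λ = 2.65 × 10^-11 m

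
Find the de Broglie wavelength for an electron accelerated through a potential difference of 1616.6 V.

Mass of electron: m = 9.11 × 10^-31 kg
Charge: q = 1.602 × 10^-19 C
3.05 × 10^-11 m

When a particle is accelerated through voltage V, it gains kinetic energy KE = qV.

The de Broglie wavelength is then λ = h/√(2mqV):

λ = h/√(2mqV)
λ = (6.626 × 10^-34 J·s) / √(2 × 9.11 × 10^-31 kg × 1.602 × 10^-19 C × 1616.6 V)
λ = 3.05 × 10^-11 m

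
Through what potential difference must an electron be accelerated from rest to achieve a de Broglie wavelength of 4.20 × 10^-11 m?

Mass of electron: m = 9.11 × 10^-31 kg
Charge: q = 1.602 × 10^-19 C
853 V

From λ = h/√(2mqV), we solve for V:

λ² = h²/(2mqV)
V = h²/(2mqλ²)
V = (6.626 × 10^-34 J·s)² / (2 × 9.11 × 10^-31 kg × 1.602 × 10^-19 C × (4.20 × 10^-11 m)²)
V = 853 V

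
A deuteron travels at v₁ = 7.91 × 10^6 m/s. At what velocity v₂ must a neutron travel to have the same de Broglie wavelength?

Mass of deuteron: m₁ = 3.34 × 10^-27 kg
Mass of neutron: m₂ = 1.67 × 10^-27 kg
v₂ = 1.58 × 10^7 m/s

For equal de Broglie wavelengths: λ₁ = λ₂

h/(m₁v₁) = h/(m₂v₂)
m₁v₁ = m₂v₂
v₂ = v₁ · (m₁/m₂)

v₂ = 7.91 × 10^6 m/s × (3.34 × 10^-27 kg / 1.67 × 10^-27 kg)
v₂ = 1.58 × 10^7 m/s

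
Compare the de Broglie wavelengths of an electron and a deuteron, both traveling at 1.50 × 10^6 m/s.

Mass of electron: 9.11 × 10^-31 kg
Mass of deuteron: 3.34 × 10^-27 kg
The electron has the longer wavelength.

Using λ = h/(mv), since both particles have the same velocity, the wavelength depends only on mass.

For electron: λ₁ = h/(m₁v) = 4.85 × 10^-10 m
For deuteron: λ₂ = h/(m₂v) = 1.32 × 10^-13 m

Since λ ∝ 1/m at constant velocity, the lighter particle has the longer wavelength.

The electron has the longer de Broglie wavelength.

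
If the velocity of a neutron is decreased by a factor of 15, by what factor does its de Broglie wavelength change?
The wavelength increases by a factor of 15.

From λ = h/(mv), the wavelength is inversely proportional to velocity:

λ ∝ 1/v

If v → v/15, then λ → 15λ

When velocity is decreased by a factor of 15, the wavelength increases by a factor of 15.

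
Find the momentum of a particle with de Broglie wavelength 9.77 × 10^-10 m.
6.78 × 10^-25 kg·m/s

From the de Broglie relation λ = h/p, we solve for p:

p = h/λ
p = (6.626 × 10^-34 J·s) / (9.77 × 10^-10 m)
p = 6.78 × 10^-25 kg·m/s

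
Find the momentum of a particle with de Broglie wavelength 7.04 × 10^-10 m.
9.41 × 10^-25 kg·m/s

From the de Broglie relation λ = h/p, we solve for p:

p = h/λ
p = (6.626 × 10^-34 J·s) / (7.04 × 10^-10 m)
p = 9.41 × 10^-25 kg·m/s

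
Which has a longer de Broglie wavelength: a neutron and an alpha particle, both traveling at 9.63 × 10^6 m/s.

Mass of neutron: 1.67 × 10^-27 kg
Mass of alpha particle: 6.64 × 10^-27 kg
The neutron has the longer wavelength.

Using λ = h/(mv), since both particles have the same velocity, the wavelength depends only on mass.

For neutron: λ₁ = h/(m₁v) = 4.12 × 10^-14 m
For alpha particle: λ₂ = h/(m₂v) = 1.04 × 10^-14 m

Since λ ∝ 1/m at constant velocity, the lighter particle has the longer wavelength.

The neutron has the longer de Broglie wavelength.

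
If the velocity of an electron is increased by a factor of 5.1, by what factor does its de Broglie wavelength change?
The wavelength decreases by a factor of 5.1.

From λ = h/(mv), the wavelength is inversely proportional to velocity:

λ ∝ 1/v

If v → 5.1v, then λ → λ/5.1

When velocity is increased by a factor of 5.1, the wavelength decreases by a factor of 5.1.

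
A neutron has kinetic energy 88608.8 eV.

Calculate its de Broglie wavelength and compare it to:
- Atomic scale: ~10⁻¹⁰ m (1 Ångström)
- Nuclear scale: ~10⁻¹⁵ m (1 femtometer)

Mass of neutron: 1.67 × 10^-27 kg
λ = 9.62 × 10^-14 m, which is between nuclear and atomic scales.

Using λ = h/√(2mKE):

KE = 88608.8 eV = 1.420 × 10^-14 J

λ = h/√(2mKE)
λ = (6.626 × 10^-34 J·s) / √(2 × 1.67 × 10^-27 kg × 1.420 × 10^-14 J)
λ = 9.62 × 10^-14 m

Comparison:
- Atomic scale (10⁻¹⁰ m): λ is 0.00096× this size
- Nuclear scale (10⁻¹⁵ m): λ is 96× this size

The wavelength is between nuclear and atomic scales.

This wavelength is appropriate for probing atomic structure but too large for nuclear physics experiments.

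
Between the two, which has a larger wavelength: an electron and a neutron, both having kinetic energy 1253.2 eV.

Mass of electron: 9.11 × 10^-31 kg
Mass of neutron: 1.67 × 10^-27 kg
The electron has the longer wavelength.

Using λ = h/√(2mKE):

For electron: λ₁ = h/√(2m₁KE) = 3.46 × 10^-11 m
For neutron: λ₂ = h/√(2m₂KE) = 8.09 × 10^-13 m

Since λ ∝ 1/√m at constant kinetic energy, the lighter particle has the longer wavelength.

The electron has the longer de Broglie wavelength.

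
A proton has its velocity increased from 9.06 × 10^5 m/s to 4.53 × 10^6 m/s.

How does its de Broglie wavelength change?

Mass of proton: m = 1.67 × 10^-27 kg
The wavelength decreases by a factor of 5.

Using λ = h/(mv):

Initial wavelength: λ₁ = h/(mv₁) = 4.38 × 10^-13 m
Final wavelength: λ₂ = h/(mv₂) = 8.76 × 10^-14 m

Since λ ∝ 1/v, when velocity increases by a factor of 5, the wavelength decreases by a factor of 5.

λ₂/λ₁ = v₁/v₂ = 1/5

The wavelength decreases by a factor of 5.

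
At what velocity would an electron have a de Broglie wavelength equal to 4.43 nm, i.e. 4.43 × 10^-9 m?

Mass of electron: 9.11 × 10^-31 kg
1.64 × 10^5 m/s

From λ = h/(mv), solve for v:

v = h/(mλ)
v = (6.626 × 10^-34 J·s) / (9.11 × 10^-31 kg × 4.43 × 10^-9 m)
v = 1.64 × 10^5 m/s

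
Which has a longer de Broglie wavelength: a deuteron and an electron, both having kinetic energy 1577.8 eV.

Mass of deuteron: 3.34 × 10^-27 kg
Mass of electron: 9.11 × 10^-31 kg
The electron has the longer wavelength.

Using λ = h/√(2mKE):

For deuteron: λ₁ = h/√(2m₁KE) = 5.10 × 10^-13 m
For electron: λ₂ = h/√(2m₂KE) = 3.09 × 10^-11 m

Since λ ∝ 1/√m at constant kinetic energy, the lighter particle has the longer wavelength.

The electron has the longer de Broglie wavelength.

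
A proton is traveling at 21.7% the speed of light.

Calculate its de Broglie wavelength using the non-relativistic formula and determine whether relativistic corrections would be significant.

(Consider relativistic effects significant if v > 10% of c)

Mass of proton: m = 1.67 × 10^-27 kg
Yes, relativistic corrections are needed.

Using the non-relativistic de Broglie formula λ = h/(mv):

v = 21.7% × c = 6.505 × 10^7 m/s

λ = h/(mv)
λ = (6.626 × 10^-34 J·s) / (1.67 × 10^-27 kg × 6.505 × 10^7 m/s)
λ = 6.10 × 10^-15 m

Since v = 21.7% of c > 10% of c, relativistic corrections ARE significant and the actual wavelength would differ from this non-relativistic estimate.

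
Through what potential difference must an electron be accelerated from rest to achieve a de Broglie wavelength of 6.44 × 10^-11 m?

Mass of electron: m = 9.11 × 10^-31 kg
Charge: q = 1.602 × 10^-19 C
363 V

From λ = h/√(2mqV), we solve for V:

λ² = h²/(2mqV)
V = h²/(2mqλ²)
V = (6.626 × 10^-34 J·s)² / (2 × 9.11 × 10^-31 kg × 1.602 × 10^-19 C × (6.44 × 10^-11 m)²)
V = 363 V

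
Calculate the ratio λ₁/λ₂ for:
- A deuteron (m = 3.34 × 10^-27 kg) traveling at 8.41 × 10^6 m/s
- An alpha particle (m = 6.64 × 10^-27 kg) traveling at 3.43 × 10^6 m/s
λ₁/λ₂ = 0.811

Using λ = h/(mv):

λ₁ = h/(m₁v₁) = 2.36 × 10^-14 m
λ₂ = h/(m₂v₂) = 2.91 × 10^-14 m

Ratio λ₁/λ₂ = (m₂v₂)/(m₁v₁)
         = (6.64 × 10^-27 kg × 3.43 × 10^6 m/s) / (3.34 × 10^-27 kg × 8.41 × 10^6 m/s)
         = 0.811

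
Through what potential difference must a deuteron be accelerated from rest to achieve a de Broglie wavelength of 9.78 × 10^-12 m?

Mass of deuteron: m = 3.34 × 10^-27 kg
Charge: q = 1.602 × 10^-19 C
4.29 V

From λ = h/√(2mqV), we solve for V:

λ² = h²/(2mqV)
V = h²/(2mqλ²)
V = (6.626 × 10^-34 J·s)² / (2 × 3.34 × 10^-27 kg × 1.602 × 10^-19 C × (9.78 × 10^-12 m)²)
V = 4.29 V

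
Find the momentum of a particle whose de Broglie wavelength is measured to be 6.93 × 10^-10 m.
9.56 × 10^-25 kg·m/s

From the de Broglie relation λ = h/p, we solve for p:

p = h/λ
p = (6.626 × 10^-34 J·s) / (6.93 × 10^-10 m)
p = 9.56 × 10^-25 kg·m/s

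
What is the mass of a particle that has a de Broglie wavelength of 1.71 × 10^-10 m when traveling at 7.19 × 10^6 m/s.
5.39 × 10^-31 kg

From the de Broglie relation λ = h/(mv), we solve for m:

m = h/(λv)
m = (6.626 × 10^-34 J·s) / (1.71 × 10^-10 m × 7.19 × 10^6 m/s)
m = 5.39 × 10^-31 kg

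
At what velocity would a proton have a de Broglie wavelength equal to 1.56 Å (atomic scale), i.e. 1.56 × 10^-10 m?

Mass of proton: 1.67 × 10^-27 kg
2.54 × 10^3 m/s

From λ = h/(mv), solve for v:

v = h/(mλ)
v = (6.626 × 10^-34 J·s) / (1.67 × 10^-27 kg × 1.56 × 10^-10 m)
v = 2.54 × 10^3 m/s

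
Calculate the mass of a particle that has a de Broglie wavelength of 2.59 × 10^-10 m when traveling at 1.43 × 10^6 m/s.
1.79 × 10^-30 kg

From the de Broglie relation λ = h/(mv), we solve for m:

m = h/(λv)
m = (6.626 × 10^-34 J·s) / (2.59 × 10^-10 m × 1.43 × 10^6 m/s)
m = 1.79 × 10^-30 kg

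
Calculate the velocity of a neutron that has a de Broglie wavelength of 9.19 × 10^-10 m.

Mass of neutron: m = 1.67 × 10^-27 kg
4.32 × 10^2 m/s

From the de Broglie relation λ = h/(mv), we solve for v:

v = h/(mλ)
v = (6.626 × 10^-34 J·s) / (1.67 × 10^-27 kg × 9.19 × 10^-10 m)
v = 4.32 × 10^2 m/s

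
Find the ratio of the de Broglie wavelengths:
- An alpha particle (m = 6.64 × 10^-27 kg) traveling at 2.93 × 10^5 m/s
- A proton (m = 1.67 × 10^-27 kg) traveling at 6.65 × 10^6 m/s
λ₁/λ₂ = 5.71

Using λ = h/(mv):

λ₁ = h/(m₁v₁) = 3.41 × 10^-13 m
λ₂ = h/(m₂v₂) = 5.97 × 10^-14 m

Ratio λ₁/λ₂ = (m₂v₂)/(m₁v₁)
         = (1.67 × 10^-27 kg × 6.65 × 10^6 m/s) / (6.64 × 10^-27 kg × 2.93 × 10^5 m/s)
         = 5.71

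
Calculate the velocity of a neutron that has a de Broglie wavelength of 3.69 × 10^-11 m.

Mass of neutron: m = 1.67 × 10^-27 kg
1.08 × 10^4 m/s

From the de Broglie relation λ = h/(mv), we solve for v:

v = h/(mλ)
v = (6.626 × 10^-34 J·s) / (1.67 × 10^-27 kg × 3.69 × 10^-11 m)
v = 1.08 × 10^4 m/s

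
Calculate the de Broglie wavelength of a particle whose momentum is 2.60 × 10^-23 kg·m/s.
2.55 × 10^-11 m

Using the de Broglie relation λ = h/p:

λ = h/p
λ = (6.626 × 10^-34 J·s) / (2.60 × 10^-23 kg·m/s)
λ = 2.55 × 10^-11 m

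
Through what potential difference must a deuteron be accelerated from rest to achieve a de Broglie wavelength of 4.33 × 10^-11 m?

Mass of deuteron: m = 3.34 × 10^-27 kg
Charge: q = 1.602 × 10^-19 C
2.19 × 10^-1 V

From λ = h/√(2mqV), we solve for V:

λ² = h²/(2mqV)
V = h²/(2mqλ²)
V = (6.626 × 10^-34 J·s)² / (2 × 3.34 × 10^-27 kg × 1.602 × 10^-19 C × (4.33 × 10^-11 m)²)
V = 2.19 × 10^-1 V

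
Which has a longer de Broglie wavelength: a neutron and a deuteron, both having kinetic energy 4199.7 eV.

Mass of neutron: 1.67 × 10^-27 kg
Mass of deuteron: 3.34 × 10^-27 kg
The neutron has the longer wavelength.

Using λ = h/√(2mKE):

For neutron: λ₁ = h/√(2m₁KE) = 4.42 × 10^-13 m
For deuteron: λ₂ = h/√(2m₂KE) = 3.13 × 10^-13 m

Since λ ∝ 1/√m at constant kinetic energy, the lighter particle has the longer wavelength.

The neutron has the longer de Broglie wavelength.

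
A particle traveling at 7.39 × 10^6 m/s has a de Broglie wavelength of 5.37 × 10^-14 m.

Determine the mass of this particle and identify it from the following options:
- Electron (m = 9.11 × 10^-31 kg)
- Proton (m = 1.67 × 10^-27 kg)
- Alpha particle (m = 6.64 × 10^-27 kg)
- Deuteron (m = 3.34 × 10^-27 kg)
The particle is a proton.

From λ = h/(mv), solve for mass:

m = h/(λv)
m = (6.626 × 10^-34 J·s) / (5.37 × 10^-14 m × 7.39 × 10^6 m/s)
m = 1.67 × 10^-27 kg

Comparing with the listed masses, this is closest to a proton.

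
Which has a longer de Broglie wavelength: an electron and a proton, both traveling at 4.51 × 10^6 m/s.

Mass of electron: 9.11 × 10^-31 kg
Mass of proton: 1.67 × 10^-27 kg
The electron has the longer wavelength.

Using λ = h/(mv), since both particles have the same velocity, the wavelength depends only on mass.

For electron: λ₁ = h/(m₁v) = 1.61 × 10^-10 m
For proton: λ₂ = h/(m₂v) = 8.80 × 10^-14 m

Since λ ∝ 1/m at constant velocity, the lighter particle has the longer wavelength.

The electron has the longer de Broglie wavelength.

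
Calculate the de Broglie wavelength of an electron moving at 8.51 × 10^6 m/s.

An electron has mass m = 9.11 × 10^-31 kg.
8.55 × 10^-11 m

Using the de Broglie relation λ = h/(mv):

λ = h/(mv)
λ = (6.626 × 10^-34 J·s) / (9.11 × 10^-31 kg × 8.51 × 10^6 m/s)
λ = 8.55 × 10^-11 m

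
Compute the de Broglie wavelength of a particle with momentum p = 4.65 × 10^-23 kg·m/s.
1.42 × 10^-11 m

Using the de Broglie relation λ = h/p:

λ = h/p
λ = (6.626 × 10^-34 J·s) / (4.65 × 10^-23 kg·m/s)
λ = 1.42 × 10^-11 m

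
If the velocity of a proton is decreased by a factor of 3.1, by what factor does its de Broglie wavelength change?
The wavelength increases by a factor of 3.1.

From λ = h/(mv), the wavelength is inversely proportional to velocity:

λ ∝ 1/v

If v → v/3.1, then λ → 3.1λ

When velocity is decreased by a factor of 3.1, the wavelength increases by a factor of 3.1.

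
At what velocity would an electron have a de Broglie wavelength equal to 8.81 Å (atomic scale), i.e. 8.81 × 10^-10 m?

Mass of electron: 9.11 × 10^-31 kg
8.26 × 10^5 m/s

From λ = h/(mv), solve for v:

v = h/(mλ)
v = (6.626 × 10^-34 J·s) / (9.11 × 10^-31 kg × 8.81 × 10^-10 m)
v = 8.26 × 10^5 m/s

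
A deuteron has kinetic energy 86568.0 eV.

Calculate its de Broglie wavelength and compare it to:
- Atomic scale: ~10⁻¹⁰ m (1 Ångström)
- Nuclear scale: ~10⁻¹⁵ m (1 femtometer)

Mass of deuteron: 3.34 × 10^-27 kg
λ = 6.88 × 10^-14 m, which is between nuclear and atomic scales.

Using λ = h/√(2mKE):

KE = 86568.0 eV = 1.387 × 10^-14 J

λ = h/√(2mKE)
λ = (6.626 × 10^-34 J·s) / √(2 × 3.34 × 10^-27 kg × 1.387 × 10^-14 J)
λ = 6.88 × 10^-14 m

Comparison:
- Atomic scale (10⁻¹⁰ m): λ is 0.00069× this size
- Nuclear scale (10⁻¹⁵ m): λ is 69× this size

The wavelength is between nuclear and atomic scales.

This wavelength is appropriate for probing atomic structure but too large for nuclear physics experiments.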